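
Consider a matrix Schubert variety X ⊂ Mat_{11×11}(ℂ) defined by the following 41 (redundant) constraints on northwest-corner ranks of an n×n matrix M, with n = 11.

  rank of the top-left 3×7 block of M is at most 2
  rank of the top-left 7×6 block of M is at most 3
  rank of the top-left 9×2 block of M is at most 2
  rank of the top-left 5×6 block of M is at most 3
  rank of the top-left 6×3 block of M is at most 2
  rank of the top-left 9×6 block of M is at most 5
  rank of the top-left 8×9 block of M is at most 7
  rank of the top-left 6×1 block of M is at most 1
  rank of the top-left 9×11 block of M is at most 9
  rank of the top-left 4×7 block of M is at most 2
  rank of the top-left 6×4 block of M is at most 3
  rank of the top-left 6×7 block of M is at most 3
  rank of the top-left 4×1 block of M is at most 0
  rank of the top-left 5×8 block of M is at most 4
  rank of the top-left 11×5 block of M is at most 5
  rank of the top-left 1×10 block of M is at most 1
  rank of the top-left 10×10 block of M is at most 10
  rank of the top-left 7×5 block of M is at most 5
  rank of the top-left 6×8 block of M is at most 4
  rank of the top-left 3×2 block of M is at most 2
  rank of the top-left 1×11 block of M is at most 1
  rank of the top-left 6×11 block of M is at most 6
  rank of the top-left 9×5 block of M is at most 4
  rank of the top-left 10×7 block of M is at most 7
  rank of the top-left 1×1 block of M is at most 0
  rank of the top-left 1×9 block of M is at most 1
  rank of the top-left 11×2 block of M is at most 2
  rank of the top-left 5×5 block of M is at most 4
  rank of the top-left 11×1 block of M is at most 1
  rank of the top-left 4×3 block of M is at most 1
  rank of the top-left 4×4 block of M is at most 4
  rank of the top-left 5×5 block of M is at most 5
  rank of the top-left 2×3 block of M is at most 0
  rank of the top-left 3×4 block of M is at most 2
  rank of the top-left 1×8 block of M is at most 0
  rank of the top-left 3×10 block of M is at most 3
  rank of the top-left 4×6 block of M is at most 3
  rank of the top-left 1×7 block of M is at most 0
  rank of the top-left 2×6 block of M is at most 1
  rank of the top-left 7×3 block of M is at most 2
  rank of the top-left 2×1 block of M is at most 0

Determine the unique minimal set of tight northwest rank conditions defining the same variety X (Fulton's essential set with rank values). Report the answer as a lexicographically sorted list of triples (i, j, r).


Propagating the 41 rank bounds to every northwest block:

  R[1]: 0  0  0  0  0  0  0  0  1  1  1
  R[2]: 0  0  0  1  1  1  1  1  2  2  2
  R[3]: 0  1  1  2  2  2  2  2  3  3  3
  R[4]: 0  1  1  2  2  2  2  3  4  4  4
  R[5]: 1  2  2  3  3  3  3  4  5  5  5
  R[6]: 1  2  2  3  3  3  3  4  5  6  6
  R[7]: 1  2  2  3  3  3  4  5  6  7  7
  R[8]: 1  2  3  4  4  4  5  6  7  8  8
  R[9]: 1  2  3  4  4  5  6  7  8  9  9
  R[10]: 1  2  3  4  5  6  7  8  9  10  10
  R[11]: 1  2  3  4  5  6  7  8  9  10  11

so w = (9, 4, 2, 8, 1, 10, 7, 3, 6, 5, 11).

Fulton essential set (9 of the 25 Rothe cells):

[(1, 8, 0), (2, 3, 0), (4, 1, 0), (4, 3, 1), (4, 7, 2), (6, 7, 3), (7, 3, 2), (7, 6, 3), (9, 5, 4)]


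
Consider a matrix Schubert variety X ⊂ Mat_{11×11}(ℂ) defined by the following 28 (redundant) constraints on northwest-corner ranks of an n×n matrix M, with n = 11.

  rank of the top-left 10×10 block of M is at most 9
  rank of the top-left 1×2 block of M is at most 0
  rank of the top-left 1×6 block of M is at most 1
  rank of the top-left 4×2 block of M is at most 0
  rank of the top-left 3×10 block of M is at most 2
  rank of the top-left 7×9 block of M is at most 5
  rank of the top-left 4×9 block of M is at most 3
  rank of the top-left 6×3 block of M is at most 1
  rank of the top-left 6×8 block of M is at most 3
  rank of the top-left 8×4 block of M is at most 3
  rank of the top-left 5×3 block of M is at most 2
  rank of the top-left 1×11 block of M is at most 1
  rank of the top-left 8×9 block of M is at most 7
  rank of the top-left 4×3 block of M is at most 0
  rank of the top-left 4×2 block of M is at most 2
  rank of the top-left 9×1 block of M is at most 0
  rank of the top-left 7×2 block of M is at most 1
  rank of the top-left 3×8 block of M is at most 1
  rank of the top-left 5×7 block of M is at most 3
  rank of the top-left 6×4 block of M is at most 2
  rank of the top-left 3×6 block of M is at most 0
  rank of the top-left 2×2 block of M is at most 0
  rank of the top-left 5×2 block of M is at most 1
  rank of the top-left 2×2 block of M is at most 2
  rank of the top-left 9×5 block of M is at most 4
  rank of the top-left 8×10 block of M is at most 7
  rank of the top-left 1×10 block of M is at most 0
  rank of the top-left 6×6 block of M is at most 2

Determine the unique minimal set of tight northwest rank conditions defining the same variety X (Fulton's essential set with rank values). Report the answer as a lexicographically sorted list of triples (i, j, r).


Rank table r_w(11×11) implied by the 28 constraints:

  R[1]: 0 | 0 | 0 | 0 | 0 | 0 | 0 | 0 | 0 | 0 | 1
  R[2]: 0 | 0 | 0 | 0 | 0 | 0 | 1 | 1 | 1 | 1 | 2
  R[3]: 0 | 0 | 0 | 0 | 0 | 0 | 1 | 1 | 2 | 2 | 3
  R[4]: 0 | 0 | 0 | 1 | 1 | 1 | 2 | 2 | 3 | 3 | 4
  R[5]: 0 | 1 | 1 | 2 | 2 | 2 | 3 | 3 | 4 | 4 | 5
  R[6]: 0 | 1 | 1 | 2 | 2 | 2 | 3 | 3 | 4 | 5 | 6
  R[7]: 0 | 1 | 2 | 3 | 3 | 3 | 4 | 4 | 5 | 6 | 7
  R[8]: 0 | 1 | 2 | 3 | 4 | 4 | 5 | 5 | 6 | 7 | 8
  R[9]: 0 | 1 | 2 | 3 | 4 | 5 | 6 | 6 | 7 | 8 | 9
  R[10]: 1 | 2 | 3 | 4 | 5 | 6 | 7 | 7 | 8 | 9 | 10
  R[11]: 1 | 2 | 3 | 4 | 5 | 6 | 7 | 8 | 9 | 10 | 11

hence w(1..11) = (11, 7, 9, 4, 2, 10, 3, 5, 6, 1, 8).

|D(w)|=35, |Ess(w)|=8:

[(1, 10, 0), (3, 6, 0), (3, 8, 1), (4, 3, 0), (6, 3, 1), (6, 6, 2), (6, 8, 3), (9, 1, 0)]


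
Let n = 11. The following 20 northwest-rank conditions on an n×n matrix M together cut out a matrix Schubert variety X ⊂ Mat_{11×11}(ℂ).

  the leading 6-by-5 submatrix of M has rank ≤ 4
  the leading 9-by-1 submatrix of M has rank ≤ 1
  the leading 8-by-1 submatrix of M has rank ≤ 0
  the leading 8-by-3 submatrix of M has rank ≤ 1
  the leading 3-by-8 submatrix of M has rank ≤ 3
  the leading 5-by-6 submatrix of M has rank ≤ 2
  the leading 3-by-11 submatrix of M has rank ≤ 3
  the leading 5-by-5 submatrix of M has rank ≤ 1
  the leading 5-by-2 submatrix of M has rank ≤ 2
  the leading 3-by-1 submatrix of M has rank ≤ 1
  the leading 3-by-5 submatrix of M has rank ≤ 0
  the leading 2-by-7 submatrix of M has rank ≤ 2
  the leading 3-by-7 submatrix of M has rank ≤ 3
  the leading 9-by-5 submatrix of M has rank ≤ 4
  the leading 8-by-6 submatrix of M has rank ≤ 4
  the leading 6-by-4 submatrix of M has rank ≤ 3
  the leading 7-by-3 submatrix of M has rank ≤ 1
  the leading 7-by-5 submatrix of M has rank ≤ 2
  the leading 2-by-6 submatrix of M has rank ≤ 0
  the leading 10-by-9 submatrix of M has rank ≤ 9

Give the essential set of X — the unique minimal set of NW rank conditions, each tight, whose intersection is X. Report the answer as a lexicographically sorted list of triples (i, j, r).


The tightest implied rank at each (i,j), from the 20 conditions:

  row 1: 0, 0, 0, 0, 0, 0, 1, 1, 1, 1, 1
  row 2: 0, 0, 0, 0, 0, 0, 1, 2, 2, 2, 2
  row 3: 0, 0, 0, 0, 0, 1, 2, 3, 3, 3, 3
  row 4: 0, 1, 1, 1, 1, 2, 3, 4, 4, 4, 4
  row 5: 0, 1, 1, 1, 1, 2, 3, 4, 5, 5, 5
  row 6: 0, 1, 1, 2, 2, 3, 4, 5, 6, 6, 6
  row 7: 0, 1, 1, 2, 2, 3, 4, 5, 6, 7, 7
  row 8: 0, 1, 1, 2, 3, 4, 5, 6, 7, 8, 8
  row 9: 1, 2, 2, 3, 4, 5, 6, 7, 8, 9, 9
  row 10: 1, 2, 3, 4, 5, 6, 7, 8, 9, 10, 10
  row 11: 1, 2, 3, 4, 5, 6, 7, 8, 9, 10, 11

hence w(1..11) = (7, 8, 6, 2, 9, 4, 10, 5, 1, 3, 11).

6 SE-corners of the 29-cell Rothe diagram give Ess(w):

[(2, 6, 0), (3, 5, 0), (5, 5, 1), (7, 5, 2), (8, 1, 0), (8, 3, 1)]


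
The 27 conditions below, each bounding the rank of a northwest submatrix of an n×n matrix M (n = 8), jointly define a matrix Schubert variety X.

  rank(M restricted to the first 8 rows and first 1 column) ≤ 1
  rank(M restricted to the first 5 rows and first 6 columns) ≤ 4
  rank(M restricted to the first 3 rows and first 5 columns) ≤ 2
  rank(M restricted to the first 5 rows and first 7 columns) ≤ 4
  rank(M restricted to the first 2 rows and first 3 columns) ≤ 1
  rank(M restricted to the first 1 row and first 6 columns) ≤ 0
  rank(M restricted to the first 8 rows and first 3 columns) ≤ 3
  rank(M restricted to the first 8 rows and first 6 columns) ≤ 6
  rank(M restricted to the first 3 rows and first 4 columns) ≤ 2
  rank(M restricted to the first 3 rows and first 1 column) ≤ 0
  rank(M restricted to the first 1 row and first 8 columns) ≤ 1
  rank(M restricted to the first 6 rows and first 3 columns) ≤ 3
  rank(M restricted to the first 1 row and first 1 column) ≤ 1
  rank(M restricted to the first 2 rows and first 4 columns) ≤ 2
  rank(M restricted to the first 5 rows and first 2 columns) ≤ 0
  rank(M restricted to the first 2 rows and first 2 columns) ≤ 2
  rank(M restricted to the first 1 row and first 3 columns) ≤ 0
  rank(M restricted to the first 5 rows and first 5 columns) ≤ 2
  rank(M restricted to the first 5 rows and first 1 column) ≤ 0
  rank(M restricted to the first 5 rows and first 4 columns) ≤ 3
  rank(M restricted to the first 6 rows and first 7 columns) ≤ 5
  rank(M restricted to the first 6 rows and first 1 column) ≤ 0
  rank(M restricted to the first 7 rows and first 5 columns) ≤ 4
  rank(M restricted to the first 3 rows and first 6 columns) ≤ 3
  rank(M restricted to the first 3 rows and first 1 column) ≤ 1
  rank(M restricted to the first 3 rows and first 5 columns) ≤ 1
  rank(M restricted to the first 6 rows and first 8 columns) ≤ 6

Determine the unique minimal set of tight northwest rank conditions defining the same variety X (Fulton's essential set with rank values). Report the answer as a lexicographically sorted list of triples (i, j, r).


Reconstructing r_w from the 27 given conditions:

  i=1: 0 | 0 | 0 | 0 | 0 | 0 | 1 | 1
  i=2: 0 | 0 | 1 | 1 | 1 | 1 | 2 | 2
  i=3: 0 | 0 | 1 | 1 | 1 | 2 | 3 | 3
  i=4: 0 | 0 | 1 | 2 | 2 | 3 | 4 | 4
  i=5: 0 | 0 | 1 | 2 | 2 | 3 | 4 | 5
  i=6: 0 | 1 | 2 | 3 | 3 | 4 | 5 | 6
  i=7: 1 | 2 | 3 | 4 | 4 | 5 | 6 | 7
  i=8: 1 | 2 | 3 | 4 | 5 | 6 | 7 | 8

hence w(1..8) = (7, 3, 6, 4, 8, 2, 1, 5).

Fulton essential set (5 of the 18 Rothe cells):

[(1, 6, 0), (3, 5, 1), (5, 2, 0), (5, 5, 2), (6, 1, 0)]


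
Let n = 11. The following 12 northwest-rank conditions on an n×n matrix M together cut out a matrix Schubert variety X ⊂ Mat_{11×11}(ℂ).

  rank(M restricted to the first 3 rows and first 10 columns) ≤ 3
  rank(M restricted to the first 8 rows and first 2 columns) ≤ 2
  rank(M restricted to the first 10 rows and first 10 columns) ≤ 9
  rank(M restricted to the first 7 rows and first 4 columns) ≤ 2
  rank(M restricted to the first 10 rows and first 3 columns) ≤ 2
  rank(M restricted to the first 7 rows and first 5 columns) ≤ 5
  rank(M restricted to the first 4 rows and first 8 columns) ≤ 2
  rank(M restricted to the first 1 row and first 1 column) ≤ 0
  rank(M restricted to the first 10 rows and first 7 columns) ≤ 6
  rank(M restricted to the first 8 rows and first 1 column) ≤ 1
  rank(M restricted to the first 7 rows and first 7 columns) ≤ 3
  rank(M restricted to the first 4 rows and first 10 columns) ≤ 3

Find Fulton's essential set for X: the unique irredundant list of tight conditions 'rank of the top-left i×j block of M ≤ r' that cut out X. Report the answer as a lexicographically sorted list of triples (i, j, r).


The tightest implied rank at each (i,j), from the 12 conditions:

  R[1]: 0, 1, 1, 1, 1, 1, 1, 1, 1, 1, 1
  R[2]: 1, 2, 2, 2, 2, 2, 2, 2, 2, 2, 2
  R[3]: 1, 2, 2, 2, 2, 2, 2, 2, 3, 3, 3
  R[4]: 1, 2, 2, 2, 2, 2, 2, 2, 3, 3, 4
  R[5]: 1, 2, 2, 2, 3, 3, 3, 3, 4, 4, 5
  R[6]: 1, 2, 2, 2, 3, 3, 3, 4, 5, 5, 6
  R[7]: 1, 2, 2, 2, 3, 3, 3, 4, 5, 6, 7
  R[8]: 1, 2, 2, 3, 4, 4, 4, 5, 6, 7, 8
  R[9]: 1, 2, 2, 3, 4, 5, 5, 6, 7, 8, 9
  R[10]: 1, 2, 2, 3, 4, 5, 6, 7, 8, 9, 10
  R[11]: 1, 2, 3, 4, 5, 6, 7, 8, 9, 10, 11

second differences of R give the permutation w = (2, 1, 9, 11, 5, 8, 10, 4, 6, 7, 3).

|D(w)|=27, |Ess(w)|=6:

[(1, 1, 0), (4, 8, 2), (4, 10, 3), (7, 4, 2), (7, 7, 3), (10, 3, 2)]


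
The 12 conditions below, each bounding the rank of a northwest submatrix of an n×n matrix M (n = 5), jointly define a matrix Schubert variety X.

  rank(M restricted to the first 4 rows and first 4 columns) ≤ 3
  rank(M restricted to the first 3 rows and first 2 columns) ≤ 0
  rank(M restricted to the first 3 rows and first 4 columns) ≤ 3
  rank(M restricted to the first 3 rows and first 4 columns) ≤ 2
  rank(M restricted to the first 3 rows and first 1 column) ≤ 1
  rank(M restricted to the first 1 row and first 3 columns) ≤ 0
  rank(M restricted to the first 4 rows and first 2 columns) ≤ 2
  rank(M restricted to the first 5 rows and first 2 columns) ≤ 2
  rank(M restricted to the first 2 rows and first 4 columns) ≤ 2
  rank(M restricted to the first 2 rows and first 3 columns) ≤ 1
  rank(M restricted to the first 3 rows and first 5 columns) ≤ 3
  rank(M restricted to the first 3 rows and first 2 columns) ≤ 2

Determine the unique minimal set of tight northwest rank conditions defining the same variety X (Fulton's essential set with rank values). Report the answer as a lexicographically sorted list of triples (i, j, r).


Rank table r_w(5×5) implied by the 12 constraints:

  i=1: 0, 0, 0, 1, 1
  i=2: 0, 0, 1, 2, 2
  i=3: 0, 0, 1, 2, 3
  i=4: 1, 1, 2, 3, 4
  i=5: 1, 2, 3, 4, 5

second differences of R give the permutation w = (4, 3, 5, 1, 2).

ℓ(w)=7; the 2 essential cells (i,j,r):

[(1, 3, 0), (3, 2, 0)]


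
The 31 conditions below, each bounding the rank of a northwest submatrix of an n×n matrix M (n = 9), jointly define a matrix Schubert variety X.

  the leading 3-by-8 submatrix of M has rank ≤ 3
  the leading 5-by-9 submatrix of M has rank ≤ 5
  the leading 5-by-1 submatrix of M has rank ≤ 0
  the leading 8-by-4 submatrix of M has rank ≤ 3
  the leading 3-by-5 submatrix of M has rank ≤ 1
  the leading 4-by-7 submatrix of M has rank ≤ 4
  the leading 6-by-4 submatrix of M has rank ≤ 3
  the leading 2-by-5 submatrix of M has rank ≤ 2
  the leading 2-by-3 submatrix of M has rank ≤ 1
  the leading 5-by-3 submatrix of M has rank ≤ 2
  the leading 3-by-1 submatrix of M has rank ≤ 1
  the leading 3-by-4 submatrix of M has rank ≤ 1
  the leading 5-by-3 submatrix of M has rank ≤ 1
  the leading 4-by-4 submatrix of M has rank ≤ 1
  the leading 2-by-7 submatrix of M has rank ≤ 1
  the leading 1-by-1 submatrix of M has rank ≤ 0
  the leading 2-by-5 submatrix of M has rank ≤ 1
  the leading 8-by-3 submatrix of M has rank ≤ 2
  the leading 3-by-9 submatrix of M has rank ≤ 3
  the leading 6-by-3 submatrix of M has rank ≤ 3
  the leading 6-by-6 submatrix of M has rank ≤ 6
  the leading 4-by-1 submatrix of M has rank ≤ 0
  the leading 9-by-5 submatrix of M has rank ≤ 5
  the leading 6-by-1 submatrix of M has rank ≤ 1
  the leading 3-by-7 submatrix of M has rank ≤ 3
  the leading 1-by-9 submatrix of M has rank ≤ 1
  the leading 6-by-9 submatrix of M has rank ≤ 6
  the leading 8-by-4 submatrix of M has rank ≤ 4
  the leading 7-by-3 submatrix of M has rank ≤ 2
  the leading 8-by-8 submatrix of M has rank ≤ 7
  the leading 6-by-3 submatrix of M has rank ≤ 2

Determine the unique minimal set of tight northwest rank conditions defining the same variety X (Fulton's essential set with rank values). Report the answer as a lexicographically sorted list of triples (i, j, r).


Rank table r_w(9×9) implied by the 31 constraints:

  R[1]: 0 1 1 1 1 1 1 1 1
  R[2]: 0 1 1 1 1 1 1 2 2
  R[3]: 0 1 1 1 1 2 2 3 3
  R[4]: 0 1 1 1 2 3 3 4 4
  R[5]: 0 1 1 2 3 4 4 5 5
  R[6]: 1 2 2 3 4 5 5 6 6
  R[7]: 1 2 2 3 4 5 6 7 7
  R[8]: 1 2 2 3 4 5 6 7 8
  R[9]: 1 2 3 4 5 6 7 8 9

giving w = (2, 8, 6, 5, 4, 1, 7, 9, 3) via Δ²R.

6 SE-corners of the 18-cell Rothe diagram give Ess(w):

[(2, 7, 1), (3, 5, 1), (4, 4, 1), (5, 1, 0), (5, 3, 1), (8, 3, 2)]


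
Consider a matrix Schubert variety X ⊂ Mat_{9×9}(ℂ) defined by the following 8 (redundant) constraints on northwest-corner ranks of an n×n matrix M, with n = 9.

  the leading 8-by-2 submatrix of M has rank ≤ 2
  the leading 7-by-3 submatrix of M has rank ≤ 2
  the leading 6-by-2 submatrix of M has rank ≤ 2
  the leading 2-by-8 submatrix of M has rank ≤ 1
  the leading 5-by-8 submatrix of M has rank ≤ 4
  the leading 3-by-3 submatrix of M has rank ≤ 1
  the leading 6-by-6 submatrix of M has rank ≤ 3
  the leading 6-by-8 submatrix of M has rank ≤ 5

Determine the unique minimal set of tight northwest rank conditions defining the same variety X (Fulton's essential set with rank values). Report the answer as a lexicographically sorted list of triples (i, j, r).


The tightest implied rank at each (i,j), from the 8 conditions:

  row 1: 1 1 1 1 1 1 1 1 1
  row 2: 1 1 1 1 1 1 1 1 2
  row 3: 1 1 1 2 2 2 2 2 3
  row 4: 1 2 2 3 3 3 3 3 4
  row 5: 1 2 2 3 3 3 4 4 5
  row 6: 1 2 2 3 3 3 4 5 6
  row 7: 1 2 2 3 4 4 5 6 7
  row 8: 1 2 3 4 5 5 6 7 8
  row 9: 1 2 3 4 5 6 7 8 9

so w = (1, 9, 4, 2, 7, 8, 5, 3, 6).

Fulton essential set (4 of the 16 Rothe cells):

[(2, 8, 1), (3, 3, 1), (6, 6, 3), (7, 3, 2)]


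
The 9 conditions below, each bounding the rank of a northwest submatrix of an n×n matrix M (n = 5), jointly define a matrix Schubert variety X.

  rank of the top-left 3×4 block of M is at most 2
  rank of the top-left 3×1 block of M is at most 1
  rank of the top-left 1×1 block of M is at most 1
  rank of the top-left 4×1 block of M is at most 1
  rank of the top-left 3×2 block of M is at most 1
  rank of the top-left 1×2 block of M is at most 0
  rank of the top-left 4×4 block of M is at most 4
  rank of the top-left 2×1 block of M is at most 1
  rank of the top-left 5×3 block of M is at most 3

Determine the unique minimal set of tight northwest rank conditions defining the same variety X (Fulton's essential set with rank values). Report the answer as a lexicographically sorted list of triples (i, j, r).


Reconstructing r_w from the 9 given conditions:

  0, 0, 1, 1, 1
  1, 1, 2, 2, 2
  1, 1, 2, 2, 3
  1, 2, 3, 3, 4
  1, 2, 3, 4, 5

reading off 1-entries of Δ²R: w = (3, 1, 5, 2, 4).

D(w) has 4 cells with 3 SE-corners; essential set:

[(1, 2, 0), (3, 2, 1), (3, 4, 2)]


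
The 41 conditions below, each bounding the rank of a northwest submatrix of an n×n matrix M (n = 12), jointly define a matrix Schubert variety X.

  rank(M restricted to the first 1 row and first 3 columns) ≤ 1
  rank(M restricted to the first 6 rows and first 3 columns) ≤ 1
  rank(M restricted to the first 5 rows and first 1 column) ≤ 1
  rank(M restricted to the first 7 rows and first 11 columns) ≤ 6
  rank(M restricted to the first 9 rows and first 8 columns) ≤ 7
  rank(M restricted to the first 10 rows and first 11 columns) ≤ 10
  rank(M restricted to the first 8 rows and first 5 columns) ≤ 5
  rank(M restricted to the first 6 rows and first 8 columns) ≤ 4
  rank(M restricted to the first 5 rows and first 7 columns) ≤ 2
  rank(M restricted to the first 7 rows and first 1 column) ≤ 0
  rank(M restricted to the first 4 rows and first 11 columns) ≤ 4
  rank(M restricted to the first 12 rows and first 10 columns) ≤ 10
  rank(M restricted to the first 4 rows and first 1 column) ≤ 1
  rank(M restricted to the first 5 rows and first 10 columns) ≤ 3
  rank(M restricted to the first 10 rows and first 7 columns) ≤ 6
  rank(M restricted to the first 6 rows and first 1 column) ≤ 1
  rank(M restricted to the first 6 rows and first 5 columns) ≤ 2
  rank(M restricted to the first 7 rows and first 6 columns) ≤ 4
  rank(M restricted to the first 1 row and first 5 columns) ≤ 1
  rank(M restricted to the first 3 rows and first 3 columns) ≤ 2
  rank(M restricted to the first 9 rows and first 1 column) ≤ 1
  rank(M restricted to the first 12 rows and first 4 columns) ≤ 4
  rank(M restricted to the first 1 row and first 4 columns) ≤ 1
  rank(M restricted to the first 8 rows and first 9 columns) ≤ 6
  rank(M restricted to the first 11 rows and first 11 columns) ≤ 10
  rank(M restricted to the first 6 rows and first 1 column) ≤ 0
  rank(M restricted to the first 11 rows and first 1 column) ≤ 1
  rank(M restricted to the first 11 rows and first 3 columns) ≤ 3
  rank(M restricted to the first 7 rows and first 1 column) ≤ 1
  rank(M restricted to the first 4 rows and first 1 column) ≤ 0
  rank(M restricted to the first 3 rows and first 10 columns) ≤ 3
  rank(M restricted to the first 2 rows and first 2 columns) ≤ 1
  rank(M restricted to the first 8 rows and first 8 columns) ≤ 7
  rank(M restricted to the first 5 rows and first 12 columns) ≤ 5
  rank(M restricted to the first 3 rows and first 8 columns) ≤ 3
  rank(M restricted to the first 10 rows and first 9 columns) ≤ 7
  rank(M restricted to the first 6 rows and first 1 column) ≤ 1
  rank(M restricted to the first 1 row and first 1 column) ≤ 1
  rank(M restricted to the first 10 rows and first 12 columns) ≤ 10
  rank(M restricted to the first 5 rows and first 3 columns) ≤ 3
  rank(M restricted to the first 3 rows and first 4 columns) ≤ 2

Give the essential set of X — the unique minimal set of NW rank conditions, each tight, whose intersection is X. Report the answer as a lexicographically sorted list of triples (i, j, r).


Reconstructing r_w from the 41 given conditions:

  0  1  1  1  1  1  1  1  1  1  1  1
  0  1  1  2  2  2  2  2  2  2  2  2
  0  1  1  2  2  2  2  3  3  3  3  3
  0  1  1  2  2  2  2  3  3  3  4  4
  0  1  1  2  2  2  2  3  3  3  4  5
  0  1  1  2  2  3  3  4  4  4  5  6
  0  1  2  3  3  4  4  5  5  5  6  7
  1  2  3  4  4  5  5  6  6  6  7  8
  1  2  3  4  5  6  6  7  7  7  8  9
  1  2  3  4  5  6  6  7  7  8  9  10
  1  2  3  4  5  6  7  8  8  9  10  11
  1  2  3  4  5  6  7  8  9  10  11  12

reading off 1-entries of Δ²R: w = (2, 4, 8, 11, 12, 6, 3, 1, 5, 10, 7, 9).

Fulton essential set (7 of the 28 Rothe cells):

[(5, 7, 2), (5, 10, 3), (6, 3, 1), (6, 5, 2), (7, 1, 0), (10, 7, 6), (10, 9, 7)]


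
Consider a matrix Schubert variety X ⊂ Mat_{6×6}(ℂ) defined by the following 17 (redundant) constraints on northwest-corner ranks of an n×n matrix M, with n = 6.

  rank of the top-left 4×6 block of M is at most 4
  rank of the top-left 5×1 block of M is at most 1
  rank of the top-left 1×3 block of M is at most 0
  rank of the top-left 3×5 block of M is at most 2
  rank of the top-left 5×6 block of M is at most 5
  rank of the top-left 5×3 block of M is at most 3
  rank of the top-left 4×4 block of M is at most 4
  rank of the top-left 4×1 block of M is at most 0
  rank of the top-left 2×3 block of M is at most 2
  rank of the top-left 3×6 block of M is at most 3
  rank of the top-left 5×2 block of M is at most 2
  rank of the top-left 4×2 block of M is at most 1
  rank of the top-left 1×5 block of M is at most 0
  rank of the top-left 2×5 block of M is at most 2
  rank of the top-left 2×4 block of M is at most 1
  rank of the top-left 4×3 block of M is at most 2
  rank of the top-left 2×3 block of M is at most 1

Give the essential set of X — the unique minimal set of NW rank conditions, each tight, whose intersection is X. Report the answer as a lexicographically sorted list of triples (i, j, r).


Computing R[i][j] = min implied NW-rank bound (n=6, 17 conditions):

  0 | 0 | 0 | 0 | 0 | 1
  0 | 1 | 1 | 1 | 1 | 2
  0 | 1 | 2 | 2 | 2 | 3
  0 | 1 | 2 | 3 | 3 | 4
  1 | 2 | 3 | 4 | 4 | 5
  1 | 2 | 3 | 4 | 5 | 6

reading off 1-entries of Δ²R: w = (6, 2, 3, 4, 1, 5).

|D(w)|=8, |Ess(w)|=2:

[(1, 5, 0), (4, 1, 0)]


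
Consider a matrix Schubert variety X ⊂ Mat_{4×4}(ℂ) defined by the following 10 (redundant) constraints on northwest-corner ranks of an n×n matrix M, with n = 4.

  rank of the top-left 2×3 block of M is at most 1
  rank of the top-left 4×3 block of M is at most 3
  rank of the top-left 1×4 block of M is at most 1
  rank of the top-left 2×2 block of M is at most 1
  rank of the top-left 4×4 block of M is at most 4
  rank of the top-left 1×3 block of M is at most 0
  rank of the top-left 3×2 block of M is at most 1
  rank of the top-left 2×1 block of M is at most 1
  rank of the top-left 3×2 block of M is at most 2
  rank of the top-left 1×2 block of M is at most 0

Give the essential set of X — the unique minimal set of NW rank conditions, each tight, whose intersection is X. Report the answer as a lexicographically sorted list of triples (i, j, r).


The tightest implied rank at each (i,j), from the 10 conditions:

  i=1: 0, 0, 0, 1
  i=2: 1, 1, 1, 2
  i=3: 1, 1, 2, 3
  i=4: 1, 2, 3, 4

giving w = (4, 1, 3, 2) via Δ²R.

D(w) has 4 cells with 2 SE-corners; essential set:

[(1, 3, 0), (3, 2, 1)]


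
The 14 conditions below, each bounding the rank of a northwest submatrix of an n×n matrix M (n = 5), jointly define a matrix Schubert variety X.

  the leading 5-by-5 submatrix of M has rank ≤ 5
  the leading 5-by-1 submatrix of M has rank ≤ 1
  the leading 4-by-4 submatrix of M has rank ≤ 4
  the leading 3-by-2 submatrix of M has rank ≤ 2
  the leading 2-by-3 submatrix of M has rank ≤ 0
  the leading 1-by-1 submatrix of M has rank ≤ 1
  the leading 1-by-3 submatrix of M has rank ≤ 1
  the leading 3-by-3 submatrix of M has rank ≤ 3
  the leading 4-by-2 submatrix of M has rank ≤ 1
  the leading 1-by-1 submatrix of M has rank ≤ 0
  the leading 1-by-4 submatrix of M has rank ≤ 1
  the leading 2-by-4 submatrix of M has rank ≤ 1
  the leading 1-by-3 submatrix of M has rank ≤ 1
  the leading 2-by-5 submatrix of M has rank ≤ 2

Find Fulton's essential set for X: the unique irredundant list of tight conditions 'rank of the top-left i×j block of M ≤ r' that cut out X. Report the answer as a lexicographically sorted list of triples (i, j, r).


Reconstructing r_w from the 14 given conditions:

  0, 0, 0, 1, 1
  0, 0, 0, 1, 2
  1, 1, 1, 2, 3
  1, 1, 2, 3, 4
  1, 2, 3, 4, 5

hence w(1..5) = (4, 5, 1, 3, 2).

2 SE-corners of the 7-cell Rothe diagram give Ess(w):

[(2, 3, 0), (4, 2, 1)]


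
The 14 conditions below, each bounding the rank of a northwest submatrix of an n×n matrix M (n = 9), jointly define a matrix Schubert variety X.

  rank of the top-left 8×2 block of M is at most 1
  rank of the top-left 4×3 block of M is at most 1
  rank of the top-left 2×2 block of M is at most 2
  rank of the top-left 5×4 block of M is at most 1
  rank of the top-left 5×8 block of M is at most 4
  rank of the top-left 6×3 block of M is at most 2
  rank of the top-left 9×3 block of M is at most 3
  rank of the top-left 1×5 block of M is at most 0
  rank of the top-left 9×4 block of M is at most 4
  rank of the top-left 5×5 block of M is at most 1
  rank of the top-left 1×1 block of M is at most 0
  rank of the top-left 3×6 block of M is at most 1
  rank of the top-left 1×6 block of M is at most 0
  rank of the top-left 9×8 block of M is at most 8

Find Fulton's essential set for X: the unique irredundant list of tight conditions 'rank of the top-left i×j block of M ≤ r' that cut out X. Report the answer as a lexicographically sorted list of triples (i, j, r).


Propagating the 14 rank bounds to every northwest block:

  row 1: 0, 0, 0, 0, 0, 0, 1, 1, 1
  row 2: 1, 1, 1, 1, 1, 1, 2, 2, 2
  row 3: 1, 1, 1, 1, 1, 1, 2, 3, 3
  row 4: 1, 1, 1, 1, 1, 2, 3, 4, 4
  row 5: 1, 1, 1, 1, 1, 2, 3, 4, 5
  row 6: 1, 1, 2, 2, 2, 3, 4, 5, 6
  row 7: 1, 1, 2, 3, 3, 4, 5, 6, 7
  row 8: 1, 1, 2, 3, 4, 5, 6, 7, 8
  row 9: 1, 2, 3, 4, 5, 6, 7, 8, 9

second differences of R give the permutation w = (7, 1, 8, 6, 9, 3, 4, 5, 2).

Fulton essential set (4 of the 22 Rothe cells):

[(1, 6, 0), (3, 6, 1), (5, 5, 1), (8, 2, 1)]


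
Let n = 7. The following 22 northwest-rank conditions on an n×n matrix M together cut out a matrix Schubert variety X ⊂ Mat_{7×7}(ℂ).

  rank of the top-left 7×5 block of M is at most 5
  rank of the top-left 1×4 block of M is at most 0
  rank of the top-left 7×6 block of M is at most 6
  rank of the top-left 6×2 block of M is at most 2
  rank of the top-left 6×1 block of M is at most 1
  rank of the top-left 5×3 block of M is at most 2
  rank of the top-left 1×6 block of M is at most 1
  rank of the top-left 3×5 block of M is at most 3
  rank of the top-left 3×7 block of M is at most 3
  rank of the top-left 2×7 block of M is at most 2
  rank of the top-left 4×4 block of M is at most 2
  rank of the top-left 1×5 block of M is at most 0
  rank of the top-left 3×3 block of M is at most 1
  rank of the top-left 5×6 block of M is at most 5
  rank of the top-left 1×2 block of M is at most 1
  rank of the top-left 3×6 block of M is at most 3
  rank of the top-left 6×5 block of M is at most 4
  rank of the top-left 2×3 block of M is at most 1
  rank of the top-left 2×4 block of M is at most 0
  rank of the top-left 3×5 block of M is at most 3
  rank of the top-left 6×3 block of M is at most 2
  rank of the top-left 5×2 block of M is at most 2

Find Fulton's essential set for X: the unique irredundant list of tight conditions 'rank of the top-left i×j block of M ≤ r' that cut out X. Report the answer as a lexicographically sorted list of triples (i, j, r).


Propagating the 22 rank bounds to every northwest block:

  0  0  0  0  0  1  1
  0  0  0  0  1  2  2
  1  1  1  1  2  3  3
  1  2  2  2  3  4  4
  1  2  2  3  4  5  5
  1  2  2  3  4  5  6
  1  2  3  4  5  6  7

giving w = (6, 5, 1, 2, 4, 7, 3) via Δ²R.

ℓ(w)=11; the 3 essential cells (i,j,r):

[(1, 5, 0), (2, 4, 0), (6, 3, 2)]


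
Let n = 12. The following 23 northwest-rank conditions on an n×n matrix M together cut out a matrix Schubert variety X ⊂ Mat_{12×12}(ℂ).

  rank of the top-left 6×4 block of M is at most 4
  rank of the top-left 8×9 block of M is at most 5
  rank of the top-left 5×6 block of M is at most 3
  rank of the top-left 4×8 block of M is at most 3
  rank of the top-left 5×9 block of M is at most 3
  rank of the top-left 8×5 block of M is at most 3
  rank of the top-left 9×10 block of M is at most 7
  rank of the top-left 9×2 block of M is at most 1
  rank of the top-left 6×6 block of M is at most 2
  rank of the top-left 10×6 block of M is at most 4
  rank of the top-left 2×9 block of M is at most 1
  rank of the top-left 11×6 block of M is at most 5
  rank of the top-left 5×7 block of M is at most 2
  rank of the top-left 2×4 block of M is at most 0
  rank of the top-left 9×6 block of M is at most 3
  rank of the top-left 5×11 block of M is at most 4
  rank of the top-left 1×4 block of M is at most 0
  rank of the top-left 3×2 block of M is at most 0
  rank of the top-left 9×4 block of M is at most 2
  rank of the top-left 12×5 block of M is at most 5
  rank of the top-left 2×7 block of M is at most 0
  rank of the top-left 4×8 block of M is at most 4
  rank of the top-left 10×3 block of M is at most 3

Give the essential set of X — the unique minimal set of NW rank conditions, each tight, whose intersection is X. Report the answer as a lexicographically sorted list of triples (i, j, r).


Propagating the 23 rank bounds to every northwest block:

  0  0  0  0  0  0  0  1  1  1  1  1
  0  0  0  0  0  0  0  1  1  2  2  2
  0  0  1  1  1  1  1  2  2  3  3  3
  1  1  2  2  2  2  2  3  3  4  4  4
  1  1  2  2  2  2  2  3  3  4  4  5
  1  1  2  2  2  2  3  4  4  5  5  6
  1  1  2  2  3  3  4  5  5  6  6  7
  1  1  2  2  3  3  4  5  5  6  7  8
  1  1  2  2  3  3  4  5  6  7  8  9
  1  2  3  3  4  4  5  6  7  8  9  10
  1  2  3  4  5  5  6  7  8  9  10  11
  1  2  3  4  5  6  7  8  9  10  11  12

the unique w with this rank table is (8, 10, 3, 1, 12, 7, 5, 11, 9, 2, 4, 6).

|D(w)|=37, |Ess(w)|=11:

[(2, 7, 0), (2, 9, 1), (3, 2, 0), (5, 7, 2), (5, 9, 3), (5, 11, 4), (6, 6, 2), (8, 9, 5), (9, 2, 1), (9, 4, 2), (9, 6, 3)]


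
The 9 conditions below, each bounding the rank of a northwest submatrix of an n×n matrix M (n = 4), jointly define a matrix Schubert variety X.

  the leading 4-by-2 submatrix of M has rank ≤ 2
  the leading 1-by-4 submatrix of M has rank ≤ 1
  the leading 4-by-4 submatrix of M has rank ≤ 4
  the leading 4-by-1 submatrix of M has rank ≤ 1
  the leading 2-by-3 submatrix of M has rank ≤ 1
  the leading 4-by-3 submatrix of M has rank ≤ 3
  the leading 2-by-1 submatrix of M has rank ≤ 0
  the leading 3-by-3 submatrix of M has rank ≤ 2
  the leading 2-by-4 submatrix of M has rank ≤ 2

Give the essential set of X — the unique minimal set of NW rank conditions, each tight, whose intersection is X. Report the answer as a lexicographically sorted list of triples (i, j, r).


Rank table r_w(4×4) implied by the 9 constraints:

  0 | 1 | 1 | 1
  0 | 1 | 1 | 2
  1 | 2 | 2 | 3
  1 | 2 | 3 | 4

reading off 1-entries of Δ²R: w = (2, 4, 1, 3).

|D(w)|=3, |Ess(w)|=2:

[(2, 1, 0), (2, 3, 1)]


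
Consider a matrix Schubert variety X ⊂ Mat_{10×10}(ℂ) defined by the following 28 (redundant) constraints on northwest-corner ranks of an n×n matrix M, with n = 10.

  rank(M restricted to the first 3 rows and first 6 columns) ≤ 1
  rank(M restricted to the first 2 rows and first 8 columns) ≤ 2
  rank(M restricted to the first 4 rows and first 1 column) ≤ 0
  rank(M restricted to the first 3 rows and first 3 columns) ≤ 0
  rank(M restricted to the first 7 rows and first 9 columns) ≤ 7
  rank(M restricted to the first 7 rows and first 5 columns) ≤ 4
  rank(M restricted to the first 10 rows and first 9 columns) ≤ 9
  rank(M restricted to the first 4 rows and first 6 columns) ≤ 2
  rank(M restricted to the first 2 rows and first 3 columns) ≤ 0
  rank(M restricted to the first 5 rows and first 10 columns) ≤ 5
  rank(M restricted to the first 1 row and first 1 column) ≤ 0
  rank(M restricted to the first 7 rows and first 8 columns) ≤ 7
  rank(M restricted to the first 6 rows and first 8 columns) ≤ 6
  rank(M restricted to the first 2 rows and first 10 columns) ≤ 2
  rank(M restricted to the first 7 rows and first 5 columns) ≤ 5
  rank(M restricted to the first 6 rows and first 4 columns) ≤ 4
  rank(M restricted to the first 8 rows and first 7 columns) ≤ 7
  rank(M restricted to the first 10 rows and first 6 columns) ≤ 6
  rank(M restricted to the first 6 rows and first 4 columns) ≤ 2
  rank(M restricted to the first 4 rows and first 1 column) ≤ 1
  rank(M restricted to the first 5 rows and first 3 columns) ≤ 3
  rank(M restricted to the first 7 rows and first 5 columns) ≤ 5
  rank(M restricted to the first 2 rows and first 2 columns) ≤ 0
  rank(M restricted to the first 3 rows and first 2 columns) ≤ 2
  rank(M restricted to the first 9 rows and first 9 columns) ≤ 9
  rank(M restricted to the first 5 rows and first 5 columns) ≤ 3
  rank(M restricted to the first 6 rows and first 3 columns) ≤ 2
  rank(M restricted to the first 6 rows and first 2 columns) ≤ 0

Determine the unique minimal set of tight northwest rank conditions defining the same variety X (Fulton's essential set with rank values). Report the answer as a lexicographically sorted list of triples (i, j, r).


Rank table r_w(10×10) implied by the 28 constraints:

  0, 0, 0, 1, 1, 1, 1, 1, 1, 1
  0, 0, 0, 1, 1, 1, 2, 2, 2, 2
  0, 0, 0, 1, 1, 1, 2, 3, 3, 3
  0, 0, 1, 2, 2, 2, 3, 4, 4, 4
  0, 0, 1, 2, 3, 3, 4, 5, 5, 5
  0, 0, 1, 2, 3, 4, 5, 6, 6, 6
  1, 1, 2, 3, 4, 5, 6, 7, 7, 7
  1, 2, 3, 4, 5, 6, 7, 8, 8, 8
  1, 2, 3, 4, 5, 6, 7, 8, 9, 9
  1, 2, 3, 4, 5, 6, 7, 8, 9, 10

second differences of R give the permutation w = (4, 7, 8, 3, 5, 6, 1, 2, 9, 10).

D(w) has 19 cells with 3 SE-corners; essential set:

[(3, 3, 0), (3, 6, 1), (6, 2, 0)]


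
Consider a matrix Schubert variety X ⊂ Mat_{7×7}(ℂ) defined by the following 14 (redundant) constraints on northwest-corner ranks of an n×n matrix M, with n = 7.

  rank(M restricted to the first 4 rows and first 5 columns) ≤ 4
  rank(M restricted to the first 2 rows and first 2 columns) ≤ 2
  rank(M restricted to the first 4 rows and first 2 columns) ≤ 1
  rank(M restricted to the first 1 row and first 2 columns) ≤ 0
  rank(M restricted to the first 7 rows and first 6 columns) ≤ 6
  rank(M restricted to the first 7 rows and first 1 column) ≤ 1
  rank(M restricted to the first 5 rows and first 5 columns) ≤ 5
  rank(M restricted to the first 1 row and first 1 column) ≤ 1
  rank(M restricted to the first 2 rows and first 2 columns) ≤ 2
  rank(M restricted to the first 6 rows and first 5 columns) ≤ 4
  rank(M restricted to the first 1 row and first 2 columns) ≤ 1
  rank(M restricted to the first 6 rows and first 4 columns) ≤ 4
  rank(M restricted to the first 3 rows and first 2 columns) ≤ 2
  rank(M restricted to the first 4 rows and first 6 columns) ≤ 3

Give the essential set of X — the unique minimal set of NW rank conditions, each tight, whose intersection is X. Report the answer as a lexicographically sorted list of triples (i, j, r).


Propagating the 14 rank bounds to every northwest block:

  i=1: 0 | 0 | 1 | 1 | 1 | 1 | 1
  i=2: 1 | 1 | 2 | 2 | 2 | 2 | 2
  i=3: 1 | 1 | 2 | 3 | 3 | 3 | 3
  i=4: 1 | 1 | 2 | 3 | 3 | 3 | 4
  i=5: 1 | 2 | 3 | 4 | 4 | 4 | 5
  i=6: 1 | 2 | 3 | 4 | 4 | 5 | 6
  i=7: 1 | 2 | 3 | 4 | 5 | 6 | 7

so w = (3, 1, 4, 7, 2, 6, 5).

|D(w)|=7, |Ess(w)|=4:

[(1, 2, 0), (4, 2, 1), (4, 6, 3), (6, 5, 4)]


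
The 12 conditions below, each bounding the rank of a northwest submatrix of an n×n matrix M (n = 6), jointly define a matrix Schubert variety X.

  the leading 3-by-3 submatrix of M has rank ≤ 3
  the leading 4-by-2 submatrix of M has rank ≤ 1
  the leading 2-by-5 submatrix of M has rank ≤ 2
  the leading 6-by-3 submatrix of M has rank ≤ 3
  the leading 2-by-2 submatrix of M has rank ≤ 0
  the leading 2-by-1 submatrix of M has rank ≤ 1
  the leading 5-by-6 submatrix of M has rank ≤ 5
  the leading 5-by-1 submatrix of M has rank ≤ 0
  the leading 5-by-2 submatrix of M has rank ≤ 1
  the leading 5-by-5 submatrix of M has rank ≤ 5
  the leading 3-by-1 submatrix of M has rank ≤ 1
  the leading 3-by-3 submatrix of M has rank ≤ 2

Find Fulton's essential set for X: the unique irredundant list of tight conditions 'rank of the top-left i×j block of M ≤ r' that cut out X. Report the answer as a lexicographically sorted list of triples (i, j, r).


The tightest implied rank at each (i,j), from the 12 conditions:

  R[1]: 0  0  1  1  1  1
  R[2]: 0  0  1  2  2  2
  R[3]: 0  1  2  3  3  3
  R[4]: 0  1  2  3  4  4
  R[5]: 0  1  2  3  4  5
  R[6]: 1  2  3  4  5  6

giving w = (3, 4, 2, 5, 6, 1) via Δ²R.

D(w) has 7 cells with 2 SE-corners; essential set:

[(2, 2, 0), (5, 1, 0)]


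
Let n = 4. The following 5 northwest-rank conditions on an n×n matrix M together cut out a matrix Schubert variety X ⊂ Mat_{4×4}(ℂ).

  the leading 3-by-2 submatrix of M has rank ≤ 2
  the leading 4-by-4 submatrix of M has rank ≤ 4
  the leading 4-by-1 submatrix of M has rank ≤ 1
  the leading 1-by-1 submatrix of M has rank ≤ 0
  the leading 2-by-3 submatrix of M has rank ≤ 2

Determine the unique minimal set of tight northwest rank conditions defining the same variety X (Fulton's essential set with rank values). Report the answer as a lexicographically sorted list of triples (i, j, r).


Recovering R(i,j) via the rank-extension bound from the 5 conditions:

  row 1: 0  1  1  1
  row 2: 1  2  2  2
  row 3: 1  2  3  3
  row 4: 1  2  3  4

reading off 1-entries of Δ²R: w = (2, 1, 3, 4).

|D(w)|=1, |Ess(w)|=1:

[(1, 1, 0)]


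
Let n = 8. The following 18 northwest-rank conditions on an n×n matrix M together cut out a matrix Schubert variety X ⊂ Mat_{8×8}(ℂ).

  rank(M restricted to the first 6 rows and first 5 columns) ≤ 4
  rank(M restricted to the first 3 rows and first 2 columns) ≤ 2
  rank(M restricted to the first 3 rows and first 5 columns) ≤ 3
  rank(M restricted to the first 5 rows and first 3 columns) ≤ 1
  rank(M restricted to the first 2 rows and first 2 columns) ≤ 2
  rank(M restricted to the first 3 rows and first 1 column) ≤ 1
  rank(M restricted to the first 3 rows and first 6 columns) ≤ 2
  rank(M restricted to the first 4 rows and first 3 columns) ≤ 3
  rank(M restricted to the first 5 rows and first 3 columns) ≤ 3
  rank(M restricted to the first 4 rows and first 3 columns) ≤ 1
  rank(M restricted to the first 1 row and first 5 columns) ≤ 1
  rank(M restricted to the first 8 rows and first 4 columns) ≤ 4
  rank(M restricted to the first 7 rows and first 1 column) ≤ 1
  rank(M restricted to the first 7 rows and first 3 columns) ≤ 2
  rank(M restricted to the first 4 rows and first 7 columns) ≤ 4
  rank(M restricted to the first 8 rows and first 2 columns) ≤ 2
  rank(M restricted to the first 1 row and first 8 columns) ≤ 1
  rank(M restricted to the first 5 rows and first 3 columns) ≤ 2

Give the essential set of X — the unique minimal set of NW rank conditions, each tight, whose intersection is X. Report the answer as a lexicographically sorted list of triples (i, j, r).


Rank table r_w(8×8) implied by the 18 constraints:

  1, 1, 1, 1, 1, 1, 1, 1
  1, 1, 1, 2, 2, 2, 2, 2
  1, 1, 1, 2, 2, 2, 3, 3
  1, 1, 1, 2, 3, 3, 4, 4
  1, 1, 1, 2, 3, 4, 5, 5
  1, 2, 2, 3, 4, 5, 6, 6
  1, 2, 2, 3, 4, 5, 6, 7
  1, 2, 3, 4, 5, 6, 7, 8

the unique w with this rank table is (1, 4, 7, 5, 6, 2, 8, 3).

3 SE-corners of the 11-cell Rothe diagram give Ess(w):

[(3, 6, 2), (5, 3, 1), (7, 3, 2)]
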